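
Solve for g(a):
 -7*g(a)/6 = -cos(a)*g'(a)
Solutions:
 g(a) = C1*(sin(a) + 1)^(7/12)/(sin(a) - 1)^(7/12)


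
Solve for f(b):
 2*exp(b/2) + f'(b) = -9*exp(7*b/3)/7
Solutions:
 f(b) = C1 - 27*exp(7*b/3)/49 - 4*exp(b/2)


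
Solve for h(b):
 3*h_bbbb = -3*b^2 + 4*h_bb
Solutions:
 h(b) = C1 + C2*b + C3*exp(-2*sqrt(3)*b/3) + C4*exp(2*sqrt(3)*b/3) + b^4/16 + 9*b^2/16


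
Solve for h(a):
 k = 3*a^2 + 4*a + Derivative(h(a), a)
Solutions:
 h(a) = C1 - a^3 - 2*a^2 + a*k


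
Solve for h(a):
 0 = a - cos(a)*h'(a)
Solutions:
 h(a) = C1 + Integral(a/cos(a), a)


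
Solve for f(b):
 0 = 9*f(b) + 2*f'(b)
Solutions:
 f(b) = C1*exp(-9*b/2)


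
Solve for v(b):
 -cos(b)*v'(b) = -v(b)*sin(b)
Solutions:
 v(b) = C1/cos(b)


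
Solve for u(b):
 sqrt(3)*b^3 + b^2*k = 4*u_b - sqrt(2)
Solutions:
 u(b) = C1 + sqrt(3)*b^4/16 + b^3*k/12 + sqrt(2)*b/4


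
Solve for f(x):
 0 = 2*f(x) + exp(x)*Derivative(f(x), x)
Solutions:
 f(x) = C1*exp(2*exp(-x))


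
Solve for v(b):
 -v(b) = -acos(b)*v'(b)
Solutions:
 v(b) = C1*exp(Integral(1/acos(b), b))


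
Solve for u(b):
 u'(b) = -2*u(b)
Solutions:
 u(b) = C1*exp(-2*b)


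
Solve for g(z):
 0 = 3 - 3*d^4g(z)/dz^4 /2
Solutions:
 g(z) = C1 + C2*z + C3*z^2 + C4*z^3 + z^4/12


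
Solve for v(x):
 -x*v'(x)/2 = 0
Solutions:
 v(x) = C1


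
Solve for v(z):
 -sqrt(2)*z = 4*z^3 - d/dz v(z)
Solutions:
 v(z) = C1 + z^4 + sqrt(2)*z^2/2


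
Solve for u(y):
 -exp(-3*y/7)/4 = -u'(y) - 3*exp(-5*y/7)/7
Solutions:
 u(y) = C1 - 7*exp(-3*y/7)/12 + 3*exp(-5*y/7)/5


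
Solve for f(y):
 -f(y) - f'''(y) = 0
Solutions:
 f(y) = C3*exp(-y) + (C1*sin(sqrt(3)*y/2) + C2*cos(sqrt(3)*y/2))*exp(y/2)


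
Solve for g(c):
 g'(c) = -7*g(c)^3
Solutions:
 g(c) = -sqrt(2)*sqrt(-1/(C1 - 7*c))/2
 g(c) = sqrt(2)*sqrt(-1/(C1 - 7*c))/2


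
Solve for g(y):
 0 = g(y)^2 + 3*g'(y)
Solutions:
 g(y) = 3/(C1 + y)


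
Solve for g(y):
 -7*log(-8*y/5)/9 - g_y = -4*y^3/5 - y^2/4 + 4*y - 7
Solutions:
 g(y) = C1 + y^4/5 + y^3/12 - 2*y^2 - 7*y*log(-y)/9 + 7*y*(-3*log(2) + log(5) + 10)/9


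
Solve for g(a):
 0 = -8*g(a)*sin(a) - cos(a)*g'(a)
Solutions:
 g(a) = C1*cos(a)^8


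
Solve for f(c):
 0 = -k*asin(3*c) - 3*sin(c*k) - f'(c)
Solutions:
 f(c) = C1 - k*(c*asin(3*c) + sqrt(1 - 9*c^2)/3) - 3*Piecewise((-cos(c*k)/k, Ne(k, 0)), (0, True))


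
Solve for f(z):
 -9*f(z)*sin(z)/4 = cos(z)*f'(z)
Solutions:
 f(z) = C1*cos(z)^(9/4)


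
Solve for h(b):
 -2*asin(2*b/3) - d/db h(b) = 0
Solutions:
 h(b) = C1 - 2*b*asin(2*b/3) - sqrt(9 - 4*b^2)


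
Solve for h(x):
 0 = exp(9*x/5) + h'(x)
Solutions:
 h(x) = C1 - 5*exp(9*x/5)/9


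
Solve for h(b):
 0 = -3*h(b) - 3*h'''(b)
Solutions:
 h(b) = C3*exp(-b) + (C1*sin(sqrt(3)*b/2) + C2*cos(sqrt(3)*b/2))*exp(b/2)


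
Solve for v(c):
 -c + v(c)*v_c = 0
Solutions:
 v(c) = -sqrt(C1 + c^2)
 v(c) = sqrt(C1 + c^2)


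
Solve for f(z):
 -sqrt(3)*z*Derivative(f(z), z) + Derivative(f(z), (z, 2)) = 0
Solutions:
 f(z) = C1 + C2*erfi(sqrt(2)*3^(1/4)*z/2)


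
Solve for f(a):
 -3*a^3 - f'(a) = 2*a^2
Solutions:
 f(a) = C1 - 3*a^4/4 - 2*a^3/3


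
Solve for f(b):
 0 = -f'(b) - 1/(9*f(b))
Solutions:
 f(b) = -sqrt(C1 - 2*b)/3
 f(b) = sqrt(C1 - 2*b)/3


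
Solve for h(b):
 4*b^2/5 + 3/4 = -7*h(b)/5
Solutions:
 h(b) = -4*b^2/7 - 15/28


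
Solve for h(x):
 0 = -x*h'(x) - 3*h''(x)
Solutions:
 h(x) = C1 + C2*erf(sqrt(6)*x/6)


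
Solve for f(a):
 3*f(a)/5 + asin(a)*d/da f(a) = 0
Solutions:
 f(a) = C1*exp(-3*Integral(1/asin(a), a)/5)


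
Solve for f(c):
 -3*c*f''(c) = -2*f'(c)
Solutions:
 f(c) = C1 + C2*c^(5/3)


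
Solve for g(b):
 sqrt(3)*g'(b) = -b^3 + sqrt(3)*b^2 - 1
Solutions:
 g(b) = C1 - sqrt(3)*b^4/12 + b^3/3 - sqrt(3)*b/3


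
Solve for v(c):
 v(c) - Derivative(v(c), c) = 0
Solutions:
 v(c) = C1*exp(c)


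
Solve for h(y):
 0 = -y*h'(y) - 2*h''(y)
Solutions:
 h(y) = C1 + C2*erf(y/2)


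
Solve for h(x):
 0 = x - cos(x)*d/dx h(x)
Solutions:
 h(x) = C1 + Integral(x/cos(x), x)


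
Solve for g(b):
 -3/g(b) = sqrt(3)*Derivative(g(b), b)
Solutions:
 g(b) = -sqrt(C1 - 2*sqrt(3)*b)
 g(b) = sqrt(C1 - 2*sqrt(3)*b)


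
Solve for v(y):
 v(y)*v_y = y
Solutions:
 v(y) = -sqrt(C1 + y^2)
 v(y) = sqrt(C1 + y^2)


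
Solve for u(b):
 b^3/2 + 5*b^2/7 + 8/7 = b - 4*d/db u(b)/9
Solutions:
 u(b) = C1 - 9*b^4/32 - 15*b^3/28 + 9*b^2/8 - 18*b/7


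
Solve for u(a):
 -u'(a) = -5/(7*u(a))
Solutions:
 u(a) = -sqrt(C1 + 70*a)/7
 u(a) = sqrt(C1 + 70*a)/7


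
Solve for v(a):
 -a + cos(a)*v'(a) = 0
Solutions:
 v(a) = C1 + Integral(a/cos(a), a)


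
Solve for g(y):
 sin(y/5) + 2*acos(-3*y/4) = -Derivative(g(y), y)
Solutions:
 g(y) = C1 - 2*y*acos(-3*y/4) - 2*sqrt(16 - 9*y^2)/3 + 5*cos(y/5)


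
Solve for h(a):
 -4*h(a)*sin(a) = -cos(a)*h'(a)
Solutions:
 h(a) = C1/cos(a)^4


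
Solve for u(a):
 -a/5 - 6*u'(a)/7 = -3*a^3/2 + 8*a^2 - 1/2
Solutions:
 u(a) = C1 + 7*a^4/16 - 28*a^3/9 - 7*a^2/60 + 7*a/12


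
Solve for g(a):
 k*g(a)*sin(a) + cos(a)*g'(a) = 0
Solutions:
 g(a) = C1*exp(k*log(cos(a)))


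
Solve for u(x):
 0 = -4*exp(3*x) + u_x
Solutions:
 u(x) = C1 + 4*exp(3*x)/3


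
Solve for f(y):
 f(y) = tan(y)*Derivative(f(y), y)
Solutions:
 f(y) = C1*sin(y)


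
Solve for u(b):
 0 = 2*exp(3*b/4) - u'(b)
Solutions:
 u(b) = C1 + 8*exp(3*b/4)/3


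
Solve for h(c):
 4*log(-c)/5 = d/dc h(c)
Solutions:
 h(c) = C1 + 4*c*log(-c)/5 - 4*c/5


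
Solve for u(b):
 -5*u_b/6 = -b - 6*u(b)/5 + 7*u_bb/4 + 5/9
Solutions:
 u(b) = C1*exp(b*(-25 + sqrt(8185))/105) + C2*exp(-b*(25 + sqrt(8185))/105) - 5*b/6 - 25/216


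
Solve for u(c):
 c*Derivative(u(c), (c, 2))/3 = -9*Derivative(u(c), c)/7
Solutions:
 u(c) = C1 + C2/c^(20/7)


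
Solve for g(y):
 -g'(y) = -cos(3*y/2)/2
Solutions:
 g(y) = C1 + sin(3*y/2)/3


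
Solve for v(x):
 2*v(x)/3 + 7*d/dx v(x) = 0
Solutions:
 v(x) = C1*exp(-2*x/21)


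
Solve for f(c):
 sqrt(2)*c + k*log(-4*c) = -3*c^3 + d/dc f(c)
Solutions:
 f(c) = C1 + 3*c^4/4 + sqrt(2)*c^2/2 + c*k*log(-c) + c*k*(-1 + 2*log(2))


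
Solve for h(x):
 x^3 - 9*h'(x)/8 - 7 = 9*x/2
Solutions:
 h(x) = C1 + 2*x^4/9 - 2*x^2 - 56*x/9


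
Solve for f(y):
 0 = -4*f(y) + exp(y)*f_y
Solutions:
 f(y) = C1*exp(-4*exp(-y))


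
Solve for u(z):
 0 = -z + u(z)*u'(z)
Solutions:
 u(z) = -sqrt(C1 + z^2)
 u(z) = sqrt(C1 + z^2)


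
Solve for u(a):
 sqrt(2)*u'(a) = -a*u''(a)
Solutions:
 u(a) = C1 + C2*a^(1 - sqrt(2))


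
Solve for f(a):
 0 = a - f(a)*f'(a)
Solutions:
 f(a) = -sqrt(C1 + a^2)
 f(a) = sqrt(C1 + a^2)


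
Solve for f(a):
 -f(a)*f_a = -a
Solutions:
 f(a) = -sqrt(C1 + a^2)
 f(a) = sqrt(C1 + a^2)


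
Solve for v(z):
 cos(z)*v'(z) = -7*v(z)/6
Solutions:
 v(z) = C1*(sin(z) - 1)^(7/12)/(sin(z) + 1)^(7/12)


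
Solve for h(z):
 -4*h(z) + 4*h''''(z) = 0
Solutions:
 h(z) = C1*exp(-z) + C2*exp(z) + C3*sin(z) + C4*cos(z)


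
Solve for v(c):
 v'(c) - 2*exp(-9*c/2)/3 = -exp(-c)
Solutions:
 v(c) = C1 + exp(-c) - 4*exp(-9*c/2)/27


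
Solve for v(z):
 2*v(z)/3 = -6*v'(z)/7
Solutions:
 v(z) = C1*exp(-7*z/9)


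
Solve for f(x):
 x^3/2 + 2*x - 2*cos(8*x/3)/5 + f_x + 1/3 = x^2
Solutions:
 f(x) = C1 - x^4/8 + x^3/3 - x^2 - x/3 + 3*sin(8*x/3)/20


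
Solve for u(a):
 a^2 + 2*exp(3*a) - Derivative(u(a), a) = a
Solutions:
 u(a) = C1 + a^3/3 - a^2/2 + 2*exp(3*a)/3


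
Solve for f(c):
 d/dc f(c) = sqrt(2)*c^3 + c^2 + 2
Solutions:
 f(c) = C1 + sqrt(2)*c^4/4 + c^3/3 + 2*c


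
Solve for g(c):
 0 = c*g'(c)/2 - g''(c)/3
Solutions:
 g(c) = C1 + C2*erfi(sqrt(3)*c/2)


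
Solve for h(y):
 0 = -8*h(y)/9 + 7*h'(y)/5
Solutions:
 h(y) = C1*exp(40*y/63)


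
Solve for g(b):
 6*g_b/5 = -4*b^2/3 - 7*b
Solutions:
 g(b) = C1 - 10*b^3/27 - 35*b^2/12


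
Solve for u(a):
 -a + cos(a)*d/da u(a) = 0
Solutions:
 u(a) = C1 + Integral(a/cos(a), a)


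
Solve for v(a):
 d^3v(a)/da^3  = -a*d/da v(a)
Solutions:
 v(a) = C1 + Integral(C2*airyai(-a) + C3*airybi(-a), a)


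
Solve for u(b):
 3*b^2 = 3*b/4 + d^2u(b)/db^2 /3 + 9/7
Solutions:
 u(b) = C1 + C2*b + 3*b^4/4 - 3*b^3/8 - 27*b^2/14


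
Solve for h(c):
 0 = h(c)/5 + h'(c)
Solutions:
 h(c) = C1*exp(-c/5)


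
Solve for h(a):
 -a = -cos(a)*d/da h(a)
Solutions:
 h(a) = C1 + Integral(a/cos(a), a)


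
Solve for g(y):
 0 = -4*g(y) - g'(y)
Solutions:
 g(y) = C1*exp(-4*y)


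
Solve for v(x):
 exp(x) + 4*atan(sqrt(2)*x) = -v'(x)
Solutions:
 v(x) = C1 - 4*x*atan(sqrt(2)*x) - exp(x) + sqrt(2)*log(2*x^2 + 1)


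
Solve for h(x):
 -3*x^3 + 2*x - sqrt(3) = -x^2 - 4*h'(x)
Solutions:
 h(x) = C1 + 3*x^4/16 - x^3/12 - x^2/4 + sqrt(3)*x/4


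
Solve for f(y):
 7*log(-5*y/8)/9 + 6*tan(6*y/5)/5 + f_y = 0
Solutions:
 f(y) = C1 - 7*y*log(-y)/9 - 7*y*log(5)/9 + 7*y/9 + 7*y*log(2)/3 + log(cos(6*y/5))


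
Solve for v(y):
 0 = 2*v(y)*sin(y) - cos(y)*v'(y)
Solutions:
 v(y) = C1/cos(y)^2


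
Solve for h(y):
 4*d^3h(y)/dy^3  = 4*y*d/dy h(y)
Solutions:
 h(y) = C1 + Integral(C2*airyai(y) + C3*airybi(y), y)


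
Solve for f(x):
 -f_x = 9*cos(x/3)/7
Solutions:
 f(x) = C1 - 27*sin(x/3)/7


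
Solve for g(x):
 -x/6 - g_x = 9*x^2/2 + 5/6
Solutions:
 g(x) = C1 - 3*x^3/2 - x^2/12 - 5*x/6


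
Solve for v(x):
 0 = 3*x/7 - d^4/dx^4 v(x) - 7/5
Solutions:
 v(x) = C1 + C2*x + C3*x^2 + C4*x^3 + x^5/280 - 7*x^4/120


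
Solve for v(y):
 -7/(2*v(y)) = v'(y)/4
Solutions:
 v(y) = -sqrt(C1 - 28*y)
 v(y) = sqrt(C1 - 28*y)


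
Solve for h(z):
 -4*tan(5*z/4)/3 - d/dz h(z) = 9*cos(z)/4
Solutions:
 h(z) = C1 + 16*log(cos(5*z/4))/15 - 9*sin(z)/4


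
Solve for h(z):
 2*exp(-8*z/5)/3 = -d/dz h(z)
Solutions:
 h(z) = C1 + 5*exp(-8*z/5)/12


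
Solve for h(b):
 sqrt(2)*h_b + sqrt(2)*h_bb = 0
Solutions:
 h(b) = C1 + C2*exp(-b)


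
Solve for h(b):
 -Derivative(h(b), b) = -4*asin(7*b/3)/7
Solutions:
 h(b) = C1 + 4*b*asin(7*b/3)/7 + 4*sqrt(9 - 49*b^2)/49


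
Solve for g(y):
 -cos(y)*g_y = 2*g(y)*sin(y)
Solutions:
 g(y) = C1*cos(y)^2


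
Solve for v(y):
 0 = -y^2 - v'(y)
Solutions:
 v(y) = C1 - y^3/3


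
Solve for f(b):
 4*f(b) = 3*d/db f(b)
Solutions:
 f(b) = C1*exp(4*b/3)


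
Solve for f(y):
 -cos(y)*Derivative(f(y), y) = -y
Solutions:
 f(y) = C1 + Integral(y/cos(y), y)


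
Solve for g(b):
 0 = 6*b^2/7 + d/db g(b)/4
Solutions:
 g(b) = C1 - 8*b^3/7


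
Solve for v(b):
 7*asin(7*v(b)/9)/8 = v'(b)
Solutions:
 Integral(1/asin(7*_y/9), (_y, v(b))) = C1 + 7*b/8


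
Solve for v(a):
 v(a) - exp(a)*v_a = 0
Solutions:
 v(a) = C1*exp(-exp(-a))


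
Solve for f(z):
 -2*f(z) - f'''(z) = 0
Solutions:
 f(z) = C3*exp(-2^(1/3)*z) + (C1*sin(2^(1/3)*sqrt(3)*z/2) + C2*cos(2^(1/3)*sqrt(3)*z/2))*exp(2^(1/3)*z/2)


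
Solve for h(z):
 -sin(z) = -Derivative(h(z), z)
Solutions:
 h(z) = C1 - cos(z)


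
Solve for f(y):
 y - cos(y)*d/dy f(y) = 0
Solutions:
 f(y) = C1 + Integral(y/cos(y), y)


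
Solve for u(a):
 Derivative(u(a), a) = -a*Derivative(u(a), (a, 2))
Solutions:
 u(a) = C1 + C2*log(a)


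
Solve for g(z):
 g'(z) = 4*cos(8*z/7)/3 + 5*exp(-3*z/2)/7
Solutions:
 g(z) = C1 + 7*sin(8*z/7)/6 - 10*exp(-3*z/2)/21


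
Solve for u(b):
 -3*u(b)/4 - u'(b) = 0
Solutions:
 u(b) = C1*exp(-3*b/4)


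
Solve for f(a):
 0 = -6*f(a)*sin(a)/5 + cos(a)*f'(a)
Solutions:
 f(a) = C1/cos(a)^(6/5)


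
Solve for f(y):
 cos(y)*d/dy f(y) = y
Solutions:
 f(y) = C1 + Integral(y/cos(y), y)


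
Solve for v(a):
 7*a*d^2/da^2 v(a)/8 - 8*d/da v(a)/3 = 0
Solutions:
 v(a) = C1 + C2*a^(85/21)


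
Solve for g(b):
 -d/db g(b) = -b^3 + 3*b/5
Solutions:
 g(b) = C1 + b^4/4 - 3*b^2/10


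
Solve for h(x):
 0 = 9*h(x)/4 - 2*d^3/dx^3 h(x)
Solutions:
 h(x) = C3*exp(3^(2/3)*x/2) + (C1*sin(3*3^(1/6)*x/4) + C2*cos(3*3^(1/6)*x/4))*exp(-3^(2/3)*x/4)


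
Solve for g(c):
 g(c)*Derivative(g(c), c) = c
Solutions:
 g(c) = -sqrt(C1 + c^2)
 g(c) = sqrt(C1 + c^2)


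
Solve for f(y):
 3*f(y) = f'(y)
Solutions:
 f(y) = C1*exp(3*y)


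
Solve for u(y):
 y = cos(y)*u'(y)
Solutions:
 u(y) = C1 + Integral(y/cos(y), y)


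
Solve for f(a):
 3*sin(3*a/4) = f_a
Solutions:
 f(a) = C1 - 4*cos(3*a/4)


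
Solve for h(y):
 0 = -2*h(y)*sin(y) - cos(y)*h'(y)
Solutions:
 h(y) = C1*cos(y)^2


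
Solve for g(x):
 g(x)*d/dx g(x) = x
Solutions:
 g(x) = -sqrt(C1 + x^2)
 g(x) = sqrt(C1 + x^2)


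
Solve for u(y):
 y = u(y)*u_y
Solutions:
 u(y) = -sqrt(C1 + y^2)
 u(y) = sqrt(C1 + y^2)


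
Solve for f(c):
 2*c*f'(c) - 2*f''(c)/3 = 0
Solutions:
 f(c) = C1 + C2*erfi(sqrt(6)*c/2)


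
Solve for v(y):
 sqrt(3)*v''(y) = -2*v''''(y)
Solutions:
 v(y) = C1 + C2*y + C3*sin(sqrt(2)*3^(1/4)*y/2) + C4*cos(sqrt(2)*3^(1/4)*y/2)


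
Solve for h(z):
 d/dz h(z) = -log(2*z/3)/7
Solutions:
 h(z) = C1 - z*log(z)/7 - z*log(2)/7 + z/7 + z*log(3)/7


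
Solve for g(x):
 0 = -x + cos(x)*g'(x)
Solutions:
 g(x) = C1 + Integral(x/cos(x), x)


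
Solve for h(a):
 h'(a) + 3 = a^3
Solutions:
 h(a) = C1 + a^4/4 - 3*a


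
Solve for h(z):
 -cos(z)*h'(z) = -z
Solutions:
 h(z) = C1 + Integral(z/cos(z), z)


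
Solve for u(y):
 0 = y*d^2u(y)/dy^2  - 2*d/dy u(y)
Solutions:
 u(y) = C1 + C2*y^3


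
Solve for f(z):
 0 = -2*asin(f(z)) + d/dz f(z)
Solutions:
 Integral(1/asin(_y), (_y, f(z))) = C1 + 2*z


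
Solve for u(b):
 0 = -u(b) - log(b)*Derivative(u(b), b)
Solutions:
 u(b) = C1*exp(-li(b))


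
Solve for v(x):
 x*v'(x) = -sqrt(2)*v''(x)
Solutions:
 v(x) = C1 + C2*erf(2^(1/4)*x/2)


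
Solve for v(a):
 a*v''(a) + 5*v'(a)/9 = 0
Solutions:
 v(a) = C1 + C2*a^(4/9)


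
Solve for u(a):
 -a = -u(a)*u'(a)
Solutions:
 u(a) = -sqrt(C1 + a^2)
 u(a) = sqrt(C1 + a^2)


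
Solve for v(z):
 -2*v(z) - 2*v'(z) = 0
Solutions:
 v(z) = C1*exp(-z)


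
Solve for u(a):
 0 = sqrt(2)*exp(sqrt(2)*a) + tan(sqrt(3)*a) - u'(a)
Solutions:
 u(a) = C1 + exp(sqrt(2)*a) - sqrt(3)*log(cos(sqrt(3)*a))/3


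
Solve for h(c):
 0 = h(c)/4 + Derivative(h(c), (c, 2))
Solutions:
 h(c) = C1*sin(c/2) + C2*cos(c/2)


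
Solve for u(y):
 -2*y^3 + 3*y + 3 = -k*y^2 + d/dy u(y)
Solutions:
 u(y) = C1 + k*y^3/3 - y^4/2 + 3*y^2/2 + 3*y


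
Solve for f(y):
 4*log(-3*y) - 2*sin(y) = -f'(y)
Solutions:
 f(y) = C1 - 4*y*log(-y) - 4*y*log(3) + 4*y - 2*cos(y)


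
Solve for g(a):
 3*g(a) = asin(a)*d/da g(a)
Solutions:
 g(a) = C1*exp(3*Integral(1/asin(a), a))


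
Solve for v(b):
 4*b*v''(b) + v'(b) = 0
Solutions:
 v(b) = C1 + C2*b^(3/4)


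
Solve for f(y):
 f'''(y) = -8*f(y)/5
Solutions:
 f(y) = C3*exp(-2*5^(2/3)*y/5) + (C1*sin(sqrt(3)*5^(2/3)*y/5) + C2*cos(sqrt(3)*5^(2/3)*y/5))*exp(5^(2/3)*y/5)


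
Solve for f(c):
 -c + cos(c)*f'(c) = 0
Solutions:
 f(c) = C1 + Integral(c/cos(c), c)


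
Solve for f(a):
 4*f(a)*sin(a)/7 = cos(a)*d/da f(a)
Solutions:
 f(a) = C1/cos(a)^(4/7)


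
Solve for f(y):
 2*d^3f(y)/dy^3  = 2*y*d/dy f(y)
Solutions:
 f(y) = C1 + Integral(C2*airyai(y) + C3*airybi(y), y)


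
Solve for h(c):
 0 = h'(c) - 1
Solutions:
 h(c) = C1 + c


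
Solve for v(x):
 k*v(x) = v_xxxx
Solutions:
 v(x) = C1*exp(-k^(1/4)*x) + C2*exp(k^(1/4)*x) + C3*exp(-I*k^(1/4)*x) + C4*exp(I*k^(1/4)*x)


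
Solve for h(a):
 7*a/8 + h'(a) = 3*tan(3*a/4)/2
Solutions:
 h(a) = C1 - 7*a^2/16 - 2*log(cos(3*a/4))


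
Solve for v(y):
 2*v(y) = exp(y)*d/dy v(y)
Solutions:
 v(y) = C1*exp(-2*exp(-y))


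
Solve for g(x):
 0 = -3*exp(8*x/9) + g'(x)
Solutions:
 g(x) = C1 + 27*exp(8*x/9)/8


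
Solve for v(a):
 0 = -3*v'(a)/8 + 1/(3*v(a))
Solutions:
 v(a) = -sqrt(C1 + 16*a)/3
 v(a) = sqrt(C1 + 16*a)/3


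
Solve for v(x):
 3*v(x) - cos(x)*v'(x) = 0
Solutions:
 v(x) = C1*(sin(x) + 1)^(3/2)/(sin(x) - 1)^(3/2)


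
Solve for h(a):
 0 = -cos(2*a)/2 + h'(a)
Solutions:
 h(a) = C1 + sin(2*a)/4


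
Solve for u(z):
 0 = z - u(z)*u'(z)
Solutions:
 u(z) = -sqrt(C1 + z^2)
 u(z) = sqrt(C1 + z^2)


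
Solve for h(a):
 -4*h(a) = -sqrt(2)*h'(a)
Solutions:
 h(a) = C1*exp(2*sqrt(2)*a)


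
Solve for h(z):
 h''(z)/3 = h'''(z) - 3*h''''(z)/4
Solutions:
 h(z) = C1 + C4*exp(2*z/3) + z*(C2 + C3*exp(z)^(2/3))


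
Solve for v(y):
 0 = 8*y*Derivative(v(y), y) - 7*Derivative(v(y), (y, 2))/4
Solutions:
 v(y) = C1 + C2*erfi(4*sqrt(7)*y/7)


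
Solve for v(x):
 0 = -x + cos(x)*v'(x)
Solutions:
 v(x) = C1 + Integral(x/cos(x), x)


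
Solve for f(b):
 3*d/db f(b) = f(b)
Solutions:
 f(b) = C1*exp(b/3)


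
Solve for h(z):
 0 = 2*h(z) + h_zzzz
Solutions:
 h(z) = (C1*sin(2^(3/4)*z/2) + C2*cos(2^(3/4)*z/2))*exp(-2^(3/4)*z/2) + (C3*sin(2^(3/4)*z/2) + C4*cos(2^(3/4)*z/2))*exp(2^(3/4)*z/2)


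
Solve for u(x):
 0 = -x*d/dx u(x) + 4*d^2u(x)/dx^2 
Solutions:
 u(x) = C1 + C2*erfi(sqrt(2)*x/4)


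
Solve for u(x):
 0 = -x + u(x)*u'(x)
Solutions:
 u(x) = -sqrt(C1 + x^2)
 u(x) = sqrt(C1 + x^2)


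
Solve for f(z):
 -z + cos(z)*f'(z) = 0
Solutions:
 f(z) = C1 + Integral(z/cos(z), z)


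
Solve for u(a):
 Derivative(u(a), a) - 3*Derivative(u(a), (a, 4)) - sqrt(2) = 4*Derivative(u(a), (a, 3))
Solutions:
 u(a) = C1 + C2*exp(-a) + C3*exp(a*(-1 + sqrt(13))/6) + C4*exp(-a*(1 + sqrt(13))/6) + sqrt(2)*a


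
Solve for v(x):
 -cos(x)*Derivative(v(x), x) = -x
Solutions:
 v(x) = C1 + Integral(x/cos(x), x)


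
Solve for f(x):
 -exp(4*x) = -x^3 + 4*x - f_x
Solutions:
 f(x) = C1 - x^4/4 + 2*x^2 + exp(4*x)/4


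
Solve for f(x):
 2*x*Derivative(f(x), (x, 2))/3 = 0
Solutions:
 f(x) = C1 + C2*x


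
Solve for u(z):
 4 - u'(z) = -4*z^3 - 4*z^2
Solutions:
 u(z) = C1 + z^4 + 4*z^3/3 + 4*z


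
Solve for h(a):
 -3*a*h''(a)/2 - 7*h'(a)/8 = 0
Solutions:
 h(a) = C1 + C2*a^(5/12)


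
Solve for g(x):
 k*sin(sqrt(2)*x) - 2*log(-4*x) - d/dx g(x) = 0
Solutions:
 g(x) = C1 - sqrt(2)*k*cos(sqrt(2)*x)/2 - 2*x*log(-x) - 4*x*log(2) + 2*x


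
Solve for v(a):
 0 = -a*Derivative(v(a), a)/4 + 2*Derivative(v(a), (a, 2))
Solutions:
 v(a) = C1 + C2*erfi(a/4)


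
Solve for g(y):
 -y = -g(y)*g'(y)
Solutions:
 g(y) = -sqrt(C1 + y^2)
 g(y) = sqrt(C1 + y^2)


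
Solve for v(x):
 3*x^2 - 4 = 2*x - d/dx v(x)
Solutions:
 v(x) = C1 - x^3 + x^2 + 4*x


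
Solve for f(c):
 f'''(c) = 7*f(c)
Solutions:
 f(c) = C3*exp(7^(1/3)*c) + (C1*sin(sqrt(3)*7^(1/3)*c/2) + C2*cos(sqrt(3)*7^(1/3)*c/2))*exp(-7^(1/3)*c/2)


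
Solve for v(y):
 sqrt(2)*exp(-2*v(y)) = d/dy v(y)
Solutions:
 v(y) = log(-sqrt(C1 + 2*sqrt(2)*y))
 v(y) = log(C1 + 2*sqrt(2)*y)/2


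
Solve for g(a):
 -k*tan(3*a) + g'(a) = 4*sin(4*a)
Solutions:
 g(a) = C1 - k*log(cos(3*a))/3 - cos(4*a)


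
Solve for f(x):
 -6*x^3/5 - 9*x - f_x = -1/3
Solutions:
 f(x) = C1 - 3*x^4/10 - 9*x^2/2 + x/3


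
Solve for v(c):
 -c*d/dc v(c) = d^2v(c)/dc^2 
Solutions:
 v(c) = C1 + C2*erf(sqrt(2)*c/2)


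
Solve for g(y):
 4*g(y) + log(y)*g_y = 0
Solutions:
 g(y) = C1*exp(-4*li(y))


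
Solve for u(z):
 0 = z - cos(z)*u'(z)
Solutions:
 u(z) = C1 + Integral(z/cos(z), z)


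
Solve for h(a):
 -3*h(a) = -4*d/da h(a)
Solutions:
 h(a) = C1*exp(3*a/4)


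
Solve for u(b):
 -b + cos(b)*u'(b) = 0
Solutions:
 u(b) = C1 + Integral(b/cos(b), b)


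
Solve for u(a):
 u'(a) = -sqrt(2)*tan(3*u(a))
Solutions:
 u(a) = -asin(C1*exp(-3*sqrt(2)*a))/3 + pi/3
 u(a) = asin(C1*exp(-3*sqrt(2)*a))/3


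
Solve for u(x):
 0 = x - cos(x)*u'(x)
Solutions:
 u(x) = C1 + Integral(x/cos(x), x)


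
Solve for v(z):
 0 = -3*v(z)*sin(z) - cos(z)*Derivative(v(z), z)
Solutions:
 v(z) = C1*cos(z)^3


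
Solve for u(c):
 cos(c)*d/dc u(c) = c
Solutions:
 u(c) = C1 + Integral(c/cos(c), c)


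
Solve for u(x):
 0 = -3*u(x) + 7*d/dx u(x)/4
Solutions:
 u(x) = C1*exp(12*x/7)


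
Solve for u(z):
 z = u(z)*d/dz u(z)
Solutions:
 u(z) = -sqrt(C1 + z^2)
 u(z) = sqrt(C1 + z^2)


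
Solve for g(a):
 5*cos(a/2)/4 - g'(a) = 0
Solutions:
 g(a) = C1 + 5*sin(a/2)/2


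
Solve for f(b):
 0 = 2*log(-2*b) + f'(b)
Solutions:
 f(b) = C1 - 2*b*log(-b) + 2*b*(1 - log(2))


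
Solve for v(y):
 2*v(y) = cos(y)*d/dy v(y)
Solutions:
 v(y) = C1*(sin(y) + 1)/(sin(y) - 1)


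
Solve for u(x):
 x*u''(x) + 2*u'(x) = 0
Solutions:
 u(x) = C1 + C2/x


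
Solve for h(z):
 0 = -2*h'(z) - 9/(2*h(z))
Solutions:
 h(z) = -sqrt(C1 - 18*z)/2
 h(z) = sqrt(C1 - 18*z)/2


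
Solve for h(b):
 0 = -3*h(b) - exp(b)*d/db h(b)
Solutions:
 h(b) = C1*exp(3*exp(-b))


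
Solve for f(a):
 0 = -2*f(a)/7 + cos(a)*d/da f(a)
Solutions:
 f(a) = C1*(sin(a) + 1)^(1/7)/(sin(a) - 1)^(1/7)


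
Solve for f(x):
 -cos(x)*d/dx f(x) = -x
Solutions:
 f(x) = C1 + Integral(x/cos(x), x)


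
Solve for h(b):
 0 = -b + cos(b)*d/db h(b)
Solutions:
 h(b) = C1 + Integral(b/cos(b), b)


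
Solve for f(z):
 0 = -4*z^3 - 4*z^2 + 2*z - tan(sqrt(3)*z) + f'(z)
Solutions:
 f(z) = C1 + z^4 + 4*z^3/3 - z^2 - sqrt(3)*log(cos(sqrt(3)*z))/3


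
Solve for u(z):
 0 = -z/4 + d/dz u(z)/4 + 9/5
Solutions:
 u(z) = C1 + z^2/2 - 36*z/5


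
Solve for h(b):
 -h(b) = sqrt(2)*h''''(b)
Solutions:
 h(b) = (C1*sin(2^(3/8)*b/2) + C2*cos(2^(3/8)*b/2))*exp(-2^(3/8)*b/2) + (C3*sin(2^(3/8)*b/2) + C4*cos(2^(3/8)*b/2))*exp(2^(3/8)*b/2)


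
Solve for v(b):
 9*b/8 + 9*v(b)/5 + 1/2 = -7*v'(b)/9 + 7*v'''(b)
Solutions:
 v(b) = C1*exp(-b*(70*630^(1/3)/(sqrt(4768269) + 2187)^(1/3) + 14700^(1/3)*(sqrt(4768269) + 2187)^(1/3))/1260)*sin(3^(1/6)*70^(1/3)*b*(-3^(2/3)*70^(1/3)*(sqrt(4768269) + 2187)^(1/3) + 210/(sqrt(4768269) + 2187)^(1/3))/1260) + C2*exp(-b*(70*630^(1/3)/(sqrt(4768269) + 2187)^(1/3) + 14700^(1/3)*(sqrt(4768269) + 2187)^(1/3))/1260)*cos(3^(1/6)*70^(1/3)*b*(-3^(2/3)*70^(1/3)*(sqrt(4768269) + 2187)^(1/3) + 210/(sqrt(4768269) + 2187)^(1/3))/1260) + C3*exp(b*(70*630^(1/3)/(sqrt(4768269) + 2187)^(1/3) + 14700^(1/3)*(sqrt(4768269) + 2187)^(1/3))/630) - 5*b/8 - 5/648


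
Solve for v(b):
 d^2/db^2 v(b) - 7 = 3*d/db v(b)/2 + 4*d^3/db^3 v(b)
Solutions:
 v(b) = C1 - 14*b/3 + (C2*sin(sqrt(23)*b/8) + C3*cos(sqrt(23)*b/8))*exp(b/8)


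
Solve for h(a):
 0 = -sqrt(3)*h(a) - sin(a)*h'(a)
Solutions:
 h(a) = C1*(cos(a) + 1)^(sqrt(3)/2)/(cos(a) - 1)^(sqrt(3)/2)


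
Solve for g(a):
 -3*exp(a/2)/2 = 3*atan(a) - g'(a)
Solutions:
 g(a) = C1 + 3*a*atan(a) + 3*exp(a/2) - 3*log(a^2 + 1)/2


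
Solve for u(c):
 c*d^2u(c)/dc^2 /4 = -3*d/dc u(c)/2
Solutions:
 u(c) = C1 + C2/c^5


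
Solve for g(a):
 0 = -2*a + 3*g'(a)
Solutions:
 g(a) = C1 + a^2/3


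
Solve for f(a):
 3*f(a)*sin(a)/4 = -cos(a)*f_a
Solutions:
 f(a) = C1*cos(a)^(3/4)


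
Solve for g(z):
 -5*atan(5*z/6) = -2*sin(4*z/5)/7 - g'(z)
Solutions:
 g(z) = C1 + 5*z*atan(5*z/6) - 3*log(25*z^2 + 36) + 5*cos(4*z/5)/14


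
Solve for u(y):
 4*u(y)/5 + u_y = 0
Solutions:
 u(y) = C1*exp(-4*y/5)


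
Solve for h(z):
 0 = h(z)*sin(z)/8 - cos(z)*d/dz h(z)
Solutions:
 h(z) = C1/cos(z)^(1/8)


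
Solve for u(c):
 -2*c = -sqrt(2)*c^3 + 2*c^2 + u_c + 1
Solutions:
 u(c) = C1 + sqrt(2)*c^4/4 - 2*c^3/3 - c^2 - c


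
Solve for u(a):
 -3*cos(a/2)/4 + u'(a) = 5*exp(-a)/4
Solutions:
 u(a) = C1 + 3*sin(a/2)/2 - 5*exp(-a)/4


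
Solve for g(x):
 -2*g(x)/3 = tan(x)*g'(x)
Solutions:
 g(x) = C1/sin(x)^(2/3)


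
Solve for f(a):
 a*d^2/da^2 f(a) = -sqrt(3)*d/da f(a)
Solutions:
 f(a) = C1 + C2*a^(1 - sqrt(3))


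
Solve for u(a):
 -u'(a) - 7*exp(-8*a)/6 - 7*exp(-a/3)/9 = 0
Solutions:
 u(a) = C1 + 7*exp(-8*a)/48 + 7*exp(-a/3)/3


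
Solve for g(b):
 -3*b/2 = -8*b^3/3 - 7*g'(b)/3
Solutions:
 g(b) = C1 - 2*b^4/7 + 9*b^2/28


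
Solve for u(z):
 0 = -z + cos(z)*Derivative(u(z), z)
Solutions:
 u(z) = C1 + Integral(z/cos(z), z)


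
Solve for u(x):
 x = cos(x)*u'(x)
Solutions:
 u(x) = C1 + Integral(x/cos(x), x)


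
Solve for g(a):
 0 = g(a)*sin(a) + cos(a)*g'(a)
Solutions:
 g(a) = C1*cos(a)


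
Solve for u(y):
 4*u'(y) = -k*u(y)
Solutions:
 u(y) = C1*exp(-k*y/4)


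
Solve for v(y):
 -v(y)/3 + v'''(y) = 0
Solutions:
 v(y) = C3*exp(3^(2/3)*y/3) + (C1*sin(3^(1/6)*y/2) + C2*cos(3^(1/6)*y/2))*exp(-3^(2/3)*y/6)


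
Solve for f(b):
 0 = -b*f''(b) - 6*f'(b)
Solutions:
 f(b) = C1 + C2/b^5


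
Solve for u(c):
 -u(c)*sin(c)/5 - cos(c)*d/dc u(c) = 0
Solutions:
 u(c) = C1*cos(c)^(1/5)


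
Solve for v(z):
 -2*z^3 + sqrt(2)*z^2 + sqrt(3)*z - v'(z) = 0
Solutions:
 v(z) = C1 - z^4/2 + sqrt(2)*z^3/3 + sqrt(3)*z^2/2


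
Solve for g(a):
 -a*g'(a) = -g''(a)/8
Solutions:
 g(a) = C1 + C2*erfi(2*a)


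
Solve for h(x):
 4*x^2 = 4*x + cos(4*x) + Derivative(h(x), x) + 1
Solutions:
 h(x) = C1 + 4*x^3/3 - 2*x^2 - x - sin(4*x)/4


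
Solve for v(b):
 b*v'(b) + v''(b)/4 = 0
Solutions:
 v(b) = C1 + C2*erf(sqrt(2)*b)


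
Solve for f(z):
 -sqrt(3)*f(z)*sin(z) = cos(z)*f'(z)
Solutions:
 f(z) = C1*cos(z)^(sqrt(3))


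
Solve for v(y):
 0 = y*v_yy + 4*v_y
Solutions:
 v(y) = C1 + C2/y^3


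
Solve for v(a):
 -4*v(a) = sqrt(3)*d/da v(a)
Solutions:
 v(a) = C1*exp(-4*sqrt(3)*a/3)


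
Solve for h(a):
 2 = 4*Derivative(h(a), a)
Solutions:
 h(a) = C1 + a/2


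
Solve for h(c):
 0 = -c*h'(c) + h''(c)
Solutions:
 h(c) = C1 + C2*erfi(sqrt(2)*c/2)


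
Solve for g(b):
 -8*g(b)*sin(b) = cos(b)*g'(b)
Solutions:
 g(b) = C1*cos(b)^8


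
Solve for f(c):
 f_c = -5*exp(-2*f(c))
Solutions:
 f(c) = log(-sqrt(C1 - 10*c))
 f(c) = log(C1 - 10*c)/2


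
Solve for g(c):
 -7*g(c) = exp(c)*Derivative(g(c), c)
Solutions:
 g(c) = C1*exp(7*exp(-c))


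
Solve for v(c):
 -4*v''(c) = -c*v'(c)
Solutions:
 v(c) = C1 + C2*erfi(sqrt(2)*c/4)


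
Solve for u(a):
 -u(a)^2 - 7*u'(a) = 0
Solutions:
 u(a) = 7/(C1 + a)


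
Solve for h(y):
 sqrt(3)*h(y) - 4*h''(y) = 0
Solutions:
 h(y) = C1*exp(-3^(1/4)*y/2) + C2*exp(3^(1/4)*y/2)


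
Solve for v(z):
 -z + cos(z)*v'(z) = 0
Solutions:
 v(z) = C1 + Integral(z/cos(z), z)


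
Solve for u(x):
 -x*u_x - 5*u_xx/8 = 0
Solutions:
 u(x) = C1 + C2*erf(2*sqrt(5)*x/5)


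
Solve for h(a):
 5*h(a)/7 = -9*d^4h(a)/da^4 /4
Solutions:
 h(a) = (C1*sin(sqrt(3)*5^(1/4)*7^(3/4)*a/21) + C2*cos(sqrt(3)*5^(1/4)*7^(3/4)*a/21))*exp(-sqrt(3)*5^(1/4)*7^(3/4)*a/21) + (C3*sin(sqrt(3)*5^(1/4)*7^(3/4)*a/21) + C4*cos(sqrt(3)*5^(1/4)*7^(3/4)*a/21))*exp(sqrt(3)*5^(1/4)*7^(3/4)*a/21)


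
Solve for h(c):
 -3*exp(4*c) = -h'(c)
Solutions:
 h(c) = C1 + 3*exp(4*c)/4


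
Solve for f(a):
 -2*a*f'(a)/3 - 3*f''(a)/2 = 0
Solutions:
 f(a) = C1 + C2*erf(sqrt(2)*a/3)


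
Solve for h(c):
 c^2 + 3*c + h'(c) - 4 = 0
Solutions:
 h(c) = C1 - c^3/3 - 3*c^2/2 + 4*c


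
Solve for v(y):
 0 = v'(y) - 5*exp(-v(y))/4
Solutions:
 v(y) = log(C1 + 5*y/4)


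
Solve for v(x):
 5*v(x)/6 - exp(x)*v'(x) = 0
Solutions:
 v(x) = C1*exp(-5*exp(-x)/6)


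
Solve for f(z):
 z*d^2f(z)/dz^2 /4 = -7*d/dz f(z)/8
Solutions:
 f(z) = C1 + C2/z^(5/2)


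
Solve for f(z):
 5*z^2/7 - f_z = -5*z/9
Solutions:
 f(z) = C1 + 5*z^3/21 + 5*z^2/18


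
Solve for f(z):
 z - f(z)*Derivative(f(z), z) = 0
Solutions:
 f(z) = -sqrt(C1 + z^2)
 f(z) = sqrt(C1 + z^2)


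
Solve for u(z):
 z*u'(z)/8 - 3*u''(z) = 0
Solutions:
 u(z) = C1 + C2*erfi(sqrt(3)*z/12)


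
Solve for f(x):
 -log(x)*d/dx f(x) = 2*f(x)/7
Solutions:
 f(x) = C1*exp(-2*li(x)/7)


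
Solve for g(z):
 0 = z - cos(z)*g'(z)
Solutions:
 g(z) = C1 + Integral(z/cos(z), z)


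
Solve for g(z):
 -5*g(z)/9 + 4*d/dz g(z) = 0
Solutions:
 g(z) = C1*exp(5*z/36)


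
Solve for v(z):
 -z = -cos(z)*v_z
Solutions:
 v(z) = C1 + Integral(z/cos(z), z)


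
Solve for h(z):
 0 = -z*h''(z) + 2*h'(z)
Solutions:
 h(z) = C1 + C2*z^3


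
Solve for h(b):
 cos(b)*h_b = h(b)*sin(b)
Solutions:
 h(b) = C1/cos(b)


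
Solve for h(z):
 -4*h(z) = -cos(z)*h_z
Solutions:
 h(z) = C1*(sin(z)^2 + 2*sin(z) + 1)/(sin(z)^2 - 2*sin(z) + 1)


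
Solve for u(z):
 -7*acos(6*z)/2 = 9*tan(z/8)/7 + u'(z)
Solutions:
 u(z) = C1 - 7*z*acos(6*z)/2 + 7*sqrt(1 - 36*z^2)/12 + 72*log(cos(z/8))/7


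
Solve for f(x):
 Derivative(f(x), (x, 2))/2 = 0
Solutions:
 f(x) = C1 + C2*x


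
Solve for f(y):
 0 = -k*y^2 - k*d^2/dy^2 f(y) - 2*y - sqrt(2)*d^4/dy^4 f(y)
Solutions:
 f(y) = C1 + C2*y + C3*exp(-2^(3/4)*y*sqrt(-k)/2) + C4*exp(2^(3/4)*y*sqrt(-k)/2) - y^4/12 - y^3/(3*k) + sqrt(2)*y^2/k


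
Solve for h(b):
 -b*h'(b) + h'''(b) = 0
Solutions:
 h(b) = C1 + Integral(C2*airyai(b) + C3*airybi(b), b)


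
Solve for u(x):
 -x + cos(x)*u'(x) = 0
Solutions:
 u(x) = C1 + Integral(x/cos(x), x)


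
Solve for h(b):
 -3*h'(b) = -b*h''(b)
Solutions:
 h(b) = C1 + C2*b^4


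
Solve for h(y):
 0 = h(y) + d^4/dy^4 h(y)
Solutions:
 h(y) = (C1*sin(sqrt(2)*y/2) + C2*cos(sqrt(2)*y/2))*exp(-sqrt(2)*y/2) + (C3*sin(sqrt(2)*y/2) + C4*cos(sqrt(2)*y/2))*exp(sqrt(2)*y/2)


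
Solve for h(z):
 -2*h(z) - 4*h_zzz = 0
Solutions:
 h(z) = C3*exp(-2^(2/3)*z/2) + (C1*sin(2^(2/3)*sqrt(3)*z/4) + C2*cos(2^(2/3)*sqrt(3)*z/4))*exp(2^(2/3)*z/4)


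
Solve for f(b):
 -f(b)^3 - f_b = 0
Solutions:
 f(b) = -sqrt(2)*sqrt(-1/(C1 - b))/2
 f(b) = sqrt(2)*sqrt(-1/(C1 - b))/2


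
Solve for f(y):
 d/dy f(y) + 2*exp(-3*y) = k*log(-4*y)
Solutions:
 f(y) = C1 + k*y*log(-y) + k*y*(-1 + 2*log(2)) + 2*exp(-3*y)/3


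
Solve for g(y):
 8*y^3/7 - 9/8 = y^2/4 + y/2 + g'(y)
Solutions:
 g(y) = C1 + 2*y^4/7 - y^3/12 - y^2/4 - 9*y/8


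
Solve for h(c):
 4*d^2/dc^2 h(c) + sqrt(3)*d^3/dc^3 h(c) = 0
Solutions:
 h(c) = C1 + C2*c + C3*exp(-4*sqrt(3)*c/3)


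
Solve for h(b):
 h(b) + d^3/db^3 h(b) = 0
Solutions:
 h(b) = C3*exp(-b) + (C1*sin(sqrt(3)*b/2) + C2*cos(sqrt(3)*b/2))*exp(b/2)


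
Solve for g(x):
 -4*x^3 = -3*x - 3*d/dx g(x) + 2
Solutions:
 g(x) = C1 + x^4/3 - x^2/2 + 2*x/3


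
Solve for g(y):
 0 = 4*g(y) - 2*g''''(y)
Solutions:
 g(y) = C1*exp(-2^(1/4)*y) + C2*exp(2^(1/4)*y) + C3*sin(2^(1/4)*y) + C4*cos(2^(1/4)*y)


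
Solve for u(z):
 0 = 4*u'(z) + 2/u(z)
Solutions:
 u(z) = -sqrt(C1 - z)
 u(z) = sqrt(C1 - z)


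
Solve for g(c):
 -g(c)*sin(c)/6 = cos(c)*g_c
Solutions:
 g(c) = C1*cos(c)^(1/6)


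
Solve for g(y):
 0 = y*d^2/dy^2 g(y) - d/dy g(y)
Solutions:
 g(y) = C1 + C2*y^2


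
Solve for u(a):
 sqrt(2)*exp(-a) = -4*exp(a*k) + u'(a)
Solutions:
 u(a) = C1 - sqrt(2)*exp(-a) + 4*exp(a*k)/k


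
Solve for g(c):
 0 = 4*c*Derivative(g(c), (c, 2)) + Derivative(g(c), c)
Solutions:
 g(c) = C1 + C2*c^(3/4)


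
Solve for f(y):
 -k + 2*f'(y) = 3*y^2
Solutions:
 f(y) = C1 + k*y/2 + y^3/2


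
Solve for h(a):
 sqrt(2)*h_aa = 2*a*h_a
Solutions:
 h(a) = C1 + C2*erfi(2^(3/4)*a/2)


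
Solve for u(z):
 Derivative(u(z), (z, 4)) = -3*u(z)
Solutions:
 u(z) = (C1*sin(sqrt(2)*3^(1/4)*z/2) + C2*cos(sqrt(2)*3^(1/4)*z/2))*exp(-sqrt(2)*3^(1/4)*z/2) + (C3*sin(sqrt(2)*3^(1/4)*z/2) + C4*cos(sqrt(2)*3^(1/4)*z/2))*exp(sqrt(2)*3^(1/4)*z/2)


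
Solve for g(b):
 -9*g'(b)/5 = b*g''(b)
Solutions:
 g(b) = C1 + C2/b^(4/5)


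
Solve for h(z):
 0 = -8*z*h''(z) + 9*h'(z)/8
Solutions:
 h(z) = C1 + C2*z^(73/64)


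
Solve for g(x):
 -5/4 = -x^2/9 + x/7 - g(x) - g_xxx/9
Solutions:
 g(x) = C3*exp(-3^(2/3)*x) - x^2/9 + x/7 + (C1*sin(3*3^(1/6)*x/2) + C2*cos(3*3^(1/6)*x/2))*exp(3^(2/3)*x/2) + 5/4


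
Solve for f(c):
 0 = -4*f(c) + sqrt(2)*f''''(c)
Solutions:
 f(c) = C1*exp(-2^(3/8)*c) + C2*exp(2^(3/8)*c) + C3*sin(2^(3/8)*c) + C4*cos(2^(3/8)*c)


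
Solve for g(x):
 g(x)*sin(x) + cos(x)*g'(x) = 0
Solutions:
 g(x) = C1*cos(x)


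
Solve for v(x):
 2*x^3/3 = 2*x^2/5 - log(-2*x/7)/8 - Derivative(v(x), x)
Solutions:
 v(x) = C1 - x^4/6 + 2*x^3/15 - x*log(-x)/8 + x*(-log(2) + 1 + log(7))/8


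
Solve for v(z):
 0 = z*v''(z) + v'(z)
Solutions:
 v(z) = C1 + C2*log(z)


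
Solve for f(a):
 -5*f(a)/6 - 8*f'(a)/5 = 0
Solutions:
 f(a) = C1*exp(-25*a/48)


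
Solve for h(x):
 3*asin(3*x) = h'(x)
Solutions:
 h(x) = C1 + 3*x*asin(3*x) + sqrt(1 - 9*x^2)


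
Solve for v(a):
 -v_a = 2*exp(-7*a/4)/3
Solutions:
 v(a) = C1 + 8*exp(-7*a/4)/21


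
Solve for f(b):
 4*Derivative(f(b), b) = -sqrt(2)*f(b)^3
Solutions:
 f(b) = -sqrt(2)*sqrt(-1/(C1 - sqrt(2)*b))
 f(b) = sqrt(2)*sqrt(-1/(C1 - sqrt(2)*b))


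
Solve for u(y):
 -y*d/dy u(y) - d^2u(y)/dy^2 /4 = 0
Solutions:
 u(y) = C1 + C2*erf(sqrt(2)*y)


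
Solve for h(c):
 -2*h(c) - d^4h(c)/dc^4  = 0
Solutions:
 h(c) = (C1*sin(2^(3/4)*c/2) + C2*cos(2^(3/4)*c/2))*exp(-2^(3/4)*c/2) + (C3*sin(2^(3/4)*c/2) + C4*cos(2^(3/4)*c/2))*exp(2^(3/4)*c/2)


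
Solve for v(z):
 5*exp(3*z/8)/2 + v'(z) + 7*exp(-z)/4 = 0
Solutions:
 v(z) = C1 - 20*exp(3*z/8)/3 + 7*exp(-z)/4


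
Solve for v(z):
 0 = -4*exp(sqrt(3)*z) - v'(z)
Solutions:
 v(z) = C1 - 4*sqrt(3)*exp(sqrt(3)*z)/3


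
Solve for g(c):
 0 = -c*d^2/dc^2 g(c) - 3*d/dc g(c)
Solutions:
 g(c) = C1 + C2/c^2


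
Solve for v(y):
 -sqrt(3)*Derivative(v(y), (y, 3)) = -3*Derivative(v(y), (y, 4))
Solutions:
 v(y) = C1 + C2*y + C3*y^2 + C4*exp(sqrt(3)*y/3)


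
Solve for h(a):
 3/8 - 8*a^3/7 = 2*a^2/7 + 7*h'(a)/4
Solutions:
 h(a) = C1 - 8*a^4/49 - 8*a^3/147 + 3*a/14


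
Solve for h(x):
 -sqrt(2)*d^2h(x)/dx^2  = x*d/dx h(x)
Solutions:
 h(x) = C1 + C2*erf(2^(1/4)*x/2)


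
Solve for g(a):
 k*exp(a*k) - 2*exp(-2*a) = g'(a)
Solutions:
 g(a) = C1 + exp(a*k) + exp(-2*a)


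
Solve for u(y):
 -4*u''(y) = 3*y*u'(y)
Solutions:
 u(y) = C1 + C2*erf(sqrt(6)*y/4)


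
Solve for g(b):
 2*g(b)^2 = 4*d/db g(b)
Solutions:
 g(b) = -2/(C1 + b)


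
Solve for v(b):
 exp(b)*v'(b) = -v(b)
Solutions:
 v(b) = C1*exp(exp(-b))


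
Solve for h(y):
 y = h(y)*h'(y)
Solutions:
 h(y) = -sqrt(C1 + y^2)
 h(y) = sqrt(C1 + y^2)


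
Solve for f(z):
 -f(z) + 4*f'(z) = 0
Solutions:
 f(z) = C1*exp(z/4)


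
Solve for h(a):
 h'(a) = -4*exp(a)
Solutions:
 h(a) = C1 - 4*exp(a)


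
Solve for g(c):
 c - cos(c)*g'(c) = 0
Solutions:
 g(c) = C1 + Integral(c/cos(c), c)


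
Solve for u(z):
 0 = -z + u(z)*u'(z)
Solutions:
 u(z) = -sqrt(C1 + z^2)
 u(z) = sqrt(C1 + z^2)


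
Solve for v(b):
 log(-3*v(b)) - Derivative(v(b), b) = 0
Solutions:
 -Integral(1/(log(-_y) + log(3)), (_y, v(b))) = C1 - b


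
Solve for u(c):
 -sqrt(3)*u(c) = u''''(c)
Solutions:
 u(c) = (C1*sin(sqrt(2)*3^(1/8)*c/2) + C2*cos(sqrt(2)*3^(1/8)*c/2))*exp(-sqrt(2)*3^(1/8)*c/2) + (C3*sin(sqrt(2)*3^(1/8)*c/2) + C4*cos(sqrt(2)*3^(1/8)*c/2))*exp(sqrt(2)*3^(1/8)*c/2)


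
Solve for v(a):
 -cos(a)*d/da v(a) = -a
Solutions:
 v(a) = C1 + Integral(a/cos(a), a)


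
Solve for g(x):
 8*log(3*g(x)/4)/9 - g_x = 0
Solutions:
 9*Integral(1/(-log(_y) - log(3) + 2*log(2)), (_y, g(x)))/8 = C1 - x


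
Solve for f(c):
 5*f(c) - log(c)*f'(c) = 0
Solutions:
 f(c) = C1*exp(5*li(c))


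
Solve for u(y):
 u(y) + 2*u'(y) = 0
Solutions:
 u(y) = C1*exp(-y/2)


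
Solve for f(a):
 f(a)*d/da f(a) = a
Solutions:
 f(a) = -sqrt(C1 + a^2)
 f(a) = sqrt(C1 + a^2)


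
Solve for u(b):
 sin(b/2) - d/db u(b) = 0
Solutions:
 u(b) = C1 - 2*cos(b/2)


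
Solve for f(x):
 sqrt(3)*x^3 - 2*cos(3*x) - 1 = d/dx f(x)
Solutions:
 f(x) = C1 + sqrt(3)*x^4/4 - x - 2*sin(3*x)/3


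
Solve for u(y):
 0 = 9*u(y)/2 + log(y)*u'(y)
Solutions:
 u(y) = C1*exp(-9*li(y)/2)


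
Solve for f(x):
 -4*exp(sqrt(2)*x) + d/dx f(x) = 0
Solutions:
 f(x) = C1 + 2*sqrt(2)*exp(sqrt(2)*x)


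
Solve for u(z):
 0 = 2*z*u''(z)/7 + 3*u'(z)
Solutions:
 u(z) = C1 + C2/z^(19/2)


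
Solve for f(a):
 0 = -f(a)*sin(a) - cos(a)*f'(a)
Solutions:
 f(a) = C1*cos(a)


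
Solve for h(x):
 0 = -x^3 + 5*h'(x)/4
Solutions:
 h(x) = C1 + x^4/5


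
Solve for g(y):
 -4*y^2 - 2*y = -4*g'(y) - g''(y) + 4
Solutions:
 g(y) = C1 + C2*exp(-4*y) + y^3/3 + y


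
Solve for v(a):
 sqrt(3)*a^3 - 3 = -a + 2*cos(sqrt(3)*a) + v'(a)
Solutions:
 v(a) = C1 + sqrt(3)*a^4/4 + a^2/2 - 3*a - 2*sqrt(3)*sin(sqrt(3)*a)/3


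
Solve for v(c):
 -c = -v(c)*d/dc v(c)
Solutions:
 v(c) = -sqrt(C1 + c^2)
 v(c) = sqrt(C1 + c^2)


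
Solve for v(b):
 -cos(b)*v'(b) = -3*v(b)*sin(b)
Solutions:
 v(b) = C1/cos(b)^3


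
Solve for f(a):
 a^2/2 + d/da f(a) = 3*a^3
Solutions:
 f(a) = C1 + 3*a^4/4 - a^3/6


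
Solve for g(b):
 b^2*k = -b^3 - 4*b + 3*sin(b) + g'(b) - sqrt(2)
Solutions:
 g(b) = C1 + b^4/4 + b^3*k/3 + 2*b^2 + sqrt(2)*b + 3*cos(b)


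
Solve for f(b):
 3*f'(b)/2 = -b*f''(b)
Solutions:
 f(b) = C1 + C2/sqrt(b)


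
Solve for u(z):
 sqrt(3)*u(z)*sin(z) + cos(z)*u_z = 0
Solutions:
 u(z) = C1*cos(z)^(sqrt(3))


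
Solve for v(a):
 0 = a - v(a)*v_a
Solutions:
 v(a) = -sqrt(C1 + a^2)
 v(a) = sqrt(C1 + a^2)


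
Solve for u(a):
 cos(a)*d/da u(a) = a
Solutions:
 u(a) = C1 + Integral(a/cos(a), a)


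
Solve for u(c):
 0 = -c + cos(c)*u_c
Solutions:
 u(c) = C1 + Integral(c/cos(c), c)


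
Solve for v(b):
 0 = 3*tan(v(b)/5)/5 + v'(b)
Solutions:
 v(b) = -5*asin(C1*exp(-3*b/25)) + 5*pi
 v(b) = 5*asin(C1*exp(-3*b/25))


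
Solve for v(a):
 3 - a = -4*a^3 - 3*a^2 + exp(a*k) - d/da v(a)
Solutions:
 v(a) = C1 - a^4 - a^3 + a^2/2 - 3*a + exp(a*k)/k


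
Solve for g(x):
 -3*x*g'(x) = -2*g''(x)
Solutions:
 g(x) = C1 + C2*erfi(sqrt(3)*x/2)


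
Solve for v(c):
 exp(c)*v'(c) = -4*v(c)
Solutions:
 v(c) = C1*exp(4*exp(-c))


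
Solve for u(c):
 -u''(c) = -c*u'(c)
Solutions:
 u(c) = C1 + C2*erfi(sqrt(2)*c/2)


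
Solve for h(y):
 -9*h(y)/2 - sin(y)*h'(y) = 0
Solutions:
 h(y) = C1*(cos(y) + 1)^(1/4)*(cos(y)^2 + 2*cos(y) + 1)/((cos(y) - 1)^(1/4)*(cos(y)^2 - 2*cos(y) + 1))


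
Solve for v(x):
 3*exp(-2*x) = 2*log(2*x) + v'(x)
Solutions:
 v(x) = C1 - 2*x*log(x) + 2*x*(1 - log(2)) - 3*exp(-2*x)/2


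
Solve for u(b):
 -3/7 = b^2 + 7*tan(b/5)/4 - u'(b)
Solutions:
 u(b) = C1 + b^3/3 + 3*b/7 - 35*log(cos(b/5))/4


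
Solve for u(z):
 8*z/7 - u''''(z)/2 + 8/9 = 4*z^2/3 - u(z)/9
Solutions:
 u(z) = C1*exp(-2^(1/4)*sqrt(3)*z/3) + C2*exp(2^(1/4)*sqrt(3)*z/3) + C3*sin(2^(1/4)*sqrt(3)*z/3) + C4*cos(2^(1/4)*sqrt(3)*z/3) + 12*z^2 - 72*z/7 - 8


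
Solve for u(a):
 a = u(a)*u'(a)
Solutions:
 u(a) = -sqrt(C1 + a^2)
 u(a) = sqrt(C1 + a^2)


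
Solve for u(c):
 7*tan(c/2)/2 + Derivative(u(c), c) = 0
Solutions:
 u(c) = C1 + 7*log(cos(c/2))


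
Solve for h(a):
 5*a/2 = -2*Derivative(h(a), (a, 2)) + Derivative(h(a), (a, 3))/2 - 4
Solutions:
 h(a) = C1 + C2*a + C3*exp(4*a) - 5*a^3/24 - 37*a^2/32


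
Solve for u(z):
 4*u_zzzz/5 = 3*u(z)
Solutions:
 u(z) = C1*exp(-15^(1/4)*sqrt(2)*z/2) + C2*exp(15^(1/4)*sqrt(2)*z/2) + C3*sin(15^(1/4)*sqrt(2)*z/2) + C4*cos(15^(1/4)*sqrt(2)*z/2)


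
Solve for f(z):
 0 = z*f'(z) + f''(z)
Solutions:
 f(z) = C1 + C2*erf(sqrt(2)*z/2)


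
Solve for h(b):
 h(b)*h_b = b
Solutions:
 h(b) = -sqrt(C1 + b^2)
 h(b) = sqrt(C1 + b^2)
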